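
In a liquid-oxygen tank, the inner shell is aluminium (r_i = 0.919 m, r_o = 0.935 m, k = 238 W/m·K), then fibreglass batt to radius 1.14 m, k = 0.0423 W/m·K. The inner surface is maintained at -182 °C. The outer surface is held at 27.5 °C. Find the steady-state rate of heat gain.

Series thermal resistances, inner to outer:
  R_aluminium = (1/0.919 − 1/0.935)/(4πk) = 0.01862/(4π·238) = 6.226×10^-6 K/W
  R_fibreglass batt = (1/0.935 − 1/1.14)/(4πk) = 0.1923/(4π·0.0423) = 0.3618 K/W
ΣR = 6.226×10^-6 + 0.3618 = 0.3618 K/W
Q = ΔT/ΣR = (-182 °C − 27.5 °C)/0.3618 = -579 W
(Negative Q ⇒ heat flows inward; heat gain = 579 W.)

Q = 579 W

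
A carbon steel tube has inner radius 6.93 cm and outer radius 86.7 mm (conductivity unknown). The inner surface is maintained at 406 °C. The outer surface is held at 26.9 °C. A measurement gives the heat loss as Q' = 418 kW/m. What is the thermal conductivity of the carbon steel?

ΣR = ΔT/Q' = |406 − 26.9|/4.18×10^5 = 9.069×10^-4 m·K/W
ln(r₂/r₁)/(2πk) = 9.069×10^-4 ⇒ k = 0.2240/(2π·9.069×10^-4) = 39.3 W/m·K

k = 39.3 W/m·K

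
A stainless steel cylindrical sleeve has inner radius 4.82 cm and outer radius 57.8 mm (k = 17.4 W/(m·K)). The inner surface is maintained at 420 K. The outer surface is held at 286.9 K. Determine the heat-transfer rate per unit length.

Q' = 2πk·ΔT/ln(r₂/r₁) = 2π × 17.4 × 133.1 / ln(0.0578/0.0482) = 80100 W/m

Q' = 80.1 kW/m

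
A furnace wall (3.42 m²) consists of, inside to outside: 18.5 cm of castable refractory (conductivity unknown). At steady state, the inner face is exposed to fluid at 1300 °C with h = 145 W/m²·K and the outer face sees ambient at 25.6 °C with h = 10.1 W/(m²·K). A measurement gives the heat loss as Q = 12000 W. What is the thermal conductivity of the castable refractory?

k = 0.719 W/m·K

ΣR = ΔT/Q = |1300 − 25.6|/12000 = 0.1062 K/W
Known resistances:
  R_conv,in = 1/(hA) = 1/(145·3.42) = 0.002017 K/W
  R_conv,out = 1/(hA) = 1/(10.1·3.42) = 0.02895 K/W
R_castable refractory = ΣR − ΣR_known = 0.1062 − 0.03097 = 0.07523 K/W
L/(kA) = 0.07523 ⇒ k = 0.185/(0.07523·3.42) = 0.719 W/m·K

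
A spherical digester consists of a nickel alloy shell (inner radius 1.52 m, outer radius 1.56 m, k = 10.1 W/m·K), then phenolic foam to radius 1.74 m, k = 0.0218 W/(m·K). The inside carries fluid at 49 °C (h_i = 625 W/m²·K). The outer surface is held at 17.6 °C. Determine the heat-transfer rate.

Q = 130 W

Resistance network (inner→outer):
  R_conv,in = 1/(4πr²h) = 1/(4π·1.52²·625) = 5.511×10^-5 K/W
  R_nickel alloy = (1/1.52 − 1/1.56)/(4πk) = 0.01687/(4π·10.1) = 1.329×10^-4 K/W
  R_phenolic foam = (1/1.56 − 1/1.74)/(4πk) = 0.06631/(4π·0.0218) = 0.2421 K/W
ΣR = 5.511×10^-5 + 1.329×10^-4 + 0.2421 = 0.2423 K/W
Q = ΔT/ΣR = (49 °C − 17.6 °C)/0.2423 = 130 W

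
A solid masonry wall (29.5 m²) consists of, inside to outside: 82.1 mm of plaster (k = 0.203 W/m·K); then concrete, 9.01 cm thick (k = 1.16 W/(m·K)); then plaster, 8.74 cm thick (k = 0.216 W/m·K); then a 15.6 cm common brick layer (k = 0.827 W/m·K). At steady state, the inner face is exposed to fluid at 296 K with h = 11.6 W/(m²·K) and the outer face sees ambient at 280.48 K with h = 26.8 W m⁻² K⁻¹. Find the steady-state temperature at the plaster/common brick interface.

T = 283.4 K

Series thermal resistances, inner to outer:
  R_conv,in = 1/(hA) = 1/(11.6·29.5) = 0.002922 K/W
  R_plaster = L/(kA) = 0.0821/(0.203·29.5) = 0.01371 K/W
  R_concrete = L/(kA) = 0.0901/(1.16·29.5) = 0.002633 K/W
  R_plaster = L/(kA) = 0.0874/(0.216·29.5) = 0.01372 K/W
  R_common brick = L/(kA) = 0.156/(0.827·29.5) = 0.006394 K/W
  R_conv,out = 1/(hA) = 1/(26.8·29.5) = 0.001265 K/W
ΣR = 0.002922 + 0.01371 + 0.002633 + 0.01372 + 0.006394 + 0.001265 = 0.04064 K/W
Q = ΔT/ΣR = (296 K − 280.48 K)/0.04064 = 381.9 W
From the inner boundary to the plaster/common brick interface, ΣR_partial = 0.03299 K/W.
T_interface = T_in − Q·ΣR_partial = 296 K − (381.9)(0.03299) = 283.4 K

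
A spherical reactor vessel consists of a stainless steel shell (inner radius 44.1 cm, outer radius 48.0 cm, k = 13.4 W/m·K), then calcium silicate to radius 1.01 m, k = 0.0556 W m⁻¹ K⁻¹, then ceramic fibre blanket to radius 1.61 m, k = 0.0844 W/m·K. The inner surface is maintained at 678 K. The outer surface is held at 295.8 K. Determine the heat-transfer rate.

Q = 200 W

Series thermal resistances, inner to outer:
  R_stainless steel = (1/0.441 − 1/0.480)/(4πk) = 0.1842/(4π·13.4) = 0.001094 K/W
  R_calcium silicate = (1/0.480 − 1/1.01)/(4πk) = 1.093/(4π·0.0556) = 1.565 K/W
  R_ceramic fibre blanket = (1/1.01 − 1/1.61)/(4πk) = 0.3690/(4π·0.0844) = 0.3479 K/W
ΣR = 0.001094 + 1.565 + 0.3479 = 1.914 K/W
Q = ΔT/ΣR = (678 K − 295.8 K)/1.914 = 200 W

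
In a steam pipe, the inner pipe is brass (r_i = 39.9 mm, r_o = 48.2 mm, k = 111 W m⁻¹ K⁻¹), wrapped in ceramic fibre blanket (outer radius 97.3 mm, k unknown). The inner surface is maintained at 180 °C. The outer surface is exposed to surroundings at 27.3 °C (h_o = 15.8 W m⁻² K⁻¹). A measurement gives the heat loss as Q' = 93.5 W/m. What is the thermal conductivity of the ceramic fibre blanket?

ΣR = ΔT/Q' = |180 − 27.3|/93.5 = 1.633 m·K/W
Known resistances:
  R'_brass = ln(0.0482/0.0399)/(2πk) = 0.1890/(2π·111) = 2.710×10^-4 m·K/W
  R'_conv,out = 1/(2πr h) = 1/(2π·0.0973·15.8) = 0.1035 m·K/W
R_ceramic fibre blanket = ΣR − ΣR_known = 1.633 − 0.1038 = 1.529 m·K/W
ln(r₂/r₁)/(2πk) = 1.529 ⇒ k = 0.7024/(2π·1.529) = 0.0731 W/m·K

k = 0.0731 W/m·K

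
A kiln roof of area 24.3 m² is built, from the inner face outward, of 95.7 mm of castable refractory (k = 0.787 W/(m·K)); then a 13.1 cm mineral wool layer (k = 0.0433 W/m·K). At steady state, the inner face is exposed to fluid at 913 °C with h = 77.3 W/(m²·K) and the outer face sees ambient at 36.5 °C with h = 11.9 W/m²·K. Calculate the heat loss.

Series thermal resistances, inner to outer:
  R_conv,in = 1/(hA) = 1/(77.3·24.3) = 5.324×10^-4 K/W
  R_castable refractory = L/(kA) = 0.0957/(0.787·24.3) = 0.005004 K/W
  R_mineral wool = L/(kA) = 0.131/(0.0433·24.3) = 0.1245 K/W
  R_conv,out = 1/(hA) = 1/(11.9·24.3) = 0.003458 K/W
ΣR = 5.324×10^-4 + 0.005004 + 0.1245 + 0.003458 = 0.1335 K/W
Q = ΔT/ΣR = (913 °C − 36.5 °C)/0.1335 = 6570 W

Q = 6.57 kW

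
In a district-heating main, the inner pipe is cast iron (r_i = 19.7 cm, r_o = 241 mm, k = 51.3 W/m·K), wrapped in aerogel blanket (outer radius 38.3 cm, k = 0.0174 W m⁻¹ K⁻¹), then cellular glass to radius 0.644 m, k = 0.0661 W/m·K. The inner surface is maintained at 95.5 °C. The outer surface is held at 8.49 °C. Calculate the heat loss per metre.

Q' = 15.9 W/m

Treat each layer as a resistance in series:
  R'_cast iron = ln(0.241/0.197)/(2πk) = 0.2016/(2π·51.3) = 6.254×10^-4 m·K/W
  R'_aerogel blanket = ln(0.383/0.241)/(2πk) = 0.4632/(2π·0.0174) = 4.237 m·K/W
  R'_cellular glass = ln(0.644/0.383)/(2πk) = 0.5197/(2π·0.0661) = 1.251 m·K/W
ΣR = 6.254×10^-4 + 4.237 + 1.251 = 5.489 m·K/W
Q' = ΔT/ΣR = (95.5 °C − 8.49 °C)/5.489 = 15.9 W/m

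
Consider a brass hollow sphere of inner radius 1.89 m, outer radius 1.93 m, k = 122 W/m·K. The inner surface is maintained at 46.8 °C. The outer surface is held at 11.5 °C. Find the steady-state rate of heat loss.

Q = 4.94×10^6 W

Q = 4πk·ΔT/(1/r₁ − 1/r₂) = 4π × 122 × 35.3 / (1/1.89 − 1/1.93) = 4.94×10^6 W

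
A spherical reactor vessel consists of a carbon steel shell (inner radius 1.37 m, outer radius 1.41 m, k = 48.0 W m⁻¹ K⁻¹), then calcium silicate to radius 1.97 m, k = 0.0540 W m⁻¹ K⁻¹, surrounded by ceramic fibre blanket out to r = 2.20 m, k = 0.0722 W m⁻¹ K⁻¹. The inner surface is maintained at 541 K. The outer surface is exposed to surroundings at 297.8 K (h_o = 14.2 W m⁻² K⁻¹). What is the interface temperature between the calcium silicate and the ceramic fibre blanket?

T = 338.5 K

Resistance network (inner→outer):
  R_carbon steel = (1/1.37 − 1/1.41)/(4πk) = 0.02071/(4π·48.0) = 3.433×10^-5 K/W
  R_calcium silicate = (1/1.41 − 1/1.97)/(4πk) = 0.2016/(4π·0.0540) = 0.2971 K/W
  R_ceramic fibre blanket = (1/1.97 − 1/2.20)/(4πk) = 0.05307/(4π·0.0722) = 0.05849 K/W
  R_conv,out = 1/(4πr²h) = 1/(4π·2.20²·14.2) = 0.001158 K/W
ΣR = 3.433×10^-5 + 0.2971 + 0.05849 + 0.001158 = 0.3568 K/W
Q = ΔT/ΣR = (541 K − 297.8 K)/0.3568 = 681.6 W
From the inner boundary to the calcium silicate/ceramic fibre blanket interface, ΣR_partial = 0.2971 K/W.
T_interface = T_in − Q·ΣR_partial = 541 K − (681.6)(0.2971) = 338.5 K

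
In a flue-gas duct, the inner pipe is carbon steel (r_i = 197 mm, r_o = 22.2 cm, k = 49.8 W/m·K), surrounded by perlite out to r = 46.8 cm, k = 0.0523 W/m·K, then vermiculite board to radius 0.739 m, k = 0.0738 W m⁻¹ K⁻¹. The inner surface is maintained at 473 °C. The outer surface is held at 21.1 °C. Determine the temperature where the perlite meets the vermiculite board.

Treat each layer as a resistance in series:
  R'_carbon steel = ln(0.222/0.197)/(2πk) = 0.1195/(2π·49.8) = 3.818×10^-4 m·K/W
  R'_perlite = ln(0.468/0.222)/(2πk) = 0.7458/(2π·0.0523) = 2.270 m·K/W
  R'_vermiculite board = ln(0.739/0.468)/(2πk) = 0.4568/(2π·0.0738) = 0.9852 m·K/W
ΣR = 3.818×10^-4 + 2.270 + 0.9852 = 3.256 m·K/W
Q' = ΔT/ΣR = (473 °C − 21.1 °C)/3.256 = 138.8 W/m
From the inner boundary to the perlite/vermiculite board interface, ΣR_partial = 2.270 m·K/W.
T_interface = T_in − Q'·ΣR_partial = 473 °C − (138.8)(2.270) = 158 °C

T = 158 °C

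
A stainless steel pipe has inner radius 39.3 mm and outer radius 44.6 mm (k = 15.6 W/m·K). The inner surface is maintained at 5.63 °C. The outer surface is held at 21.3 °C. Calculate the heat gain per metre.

Q' = 2πk·ΔT/ln(r₂/r₁) = 2π × 15.6 × 15.67 / ln(0.0446/0.0393) = 12100 W/m

Q' = 12.1 kW/m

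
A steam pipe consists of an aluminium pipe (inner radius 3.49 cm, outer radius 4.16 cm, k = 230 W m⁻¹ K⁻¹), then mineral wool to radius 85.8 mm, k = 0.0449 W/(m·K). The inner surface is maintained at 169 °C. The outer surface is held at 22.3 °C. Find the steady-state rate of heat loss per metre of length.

Q' = 57.2 W/m

Series thermal resistances, inner to outer:
  R'_aluminium = ln(0.0416/0.0349)/(2πk) = 0.1756/(2π·230) = 1.215×10^-4 m·K/W
  R'_mineral wool = ln(0.0858/0.0416)/(2πk) = 0.7239/(2π·0.0449) = 2.566 m·K/W
ΣR = 1.215×10^-4 + 2.566 = 2.566 m·K/W
Q' = ΔT/ΣR = (169 °C − 22.3 °C)/2.566 = 57.2 W/m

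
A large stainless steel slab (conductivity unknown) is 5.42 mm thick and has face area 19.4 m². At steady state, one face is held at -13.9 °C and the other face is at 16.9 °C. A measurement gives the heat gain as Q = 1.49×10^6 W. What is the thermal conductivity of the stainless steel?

k = 13.5 W/m·K

ΣR = ΔT/Q = |-13.9 − 16.9|/1.49×10^6 = 2.067×10^-5 K/W
L/(kA) = 2.067×10^-5 ⇒ k = 0.00542/(2.067×10^-5·19.4) = 13.5 W/m·K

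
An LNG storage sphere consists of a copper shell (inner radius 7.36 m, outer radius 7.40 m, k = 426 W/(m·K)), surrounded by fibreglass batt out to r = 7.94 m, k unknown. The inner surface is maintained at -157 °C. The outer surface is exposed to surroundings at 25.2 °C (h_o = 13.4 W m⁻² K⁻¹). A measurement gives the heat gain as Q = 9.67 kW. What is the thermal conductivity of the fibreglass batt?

ΣR = ΔT/Q = |-157 − 25.2|/9670 = 0.01884 K/W
Known resistances:
  R_copper = (1/7.36 − 1/7.40)/(4πk) = 7.344×10^-4/(4π·426) = 1.372×10^-7 K/W
  R_conv,out = 1/(4πr²h) = 1/(4π·7.94²·13.4) = 9.420×10^-5 K/W
R_fibreglass batt = ΣR − ΣR_known = 0.01884 − 9.434×10^-5 = 0.01875 K/W
(1/r₁−1/r₂)/(4πk) = 0.01875 ⇒ k = 0.009191/(4π·0.01875) = 0.0390 W/m·K

k = 0.0390 W/m·K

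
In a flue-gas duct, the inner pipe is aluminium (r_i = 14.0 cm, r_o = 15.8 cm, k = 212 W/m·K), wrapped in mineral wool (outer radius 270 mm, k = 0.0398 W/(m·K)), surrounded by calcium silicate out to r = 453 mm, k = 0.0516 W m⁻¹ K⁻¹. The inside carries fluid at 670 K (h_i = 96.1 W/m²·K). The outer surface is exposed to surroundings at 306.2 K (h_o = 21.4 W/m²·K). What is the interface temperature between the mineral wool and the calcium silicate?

T = 462 K

Series thermal resistances, inner to outer:
  R'_conv,in = 1/(2πr h) = 1/(2π·0.140·96.1) = 0.01183 m·K/W
  R'_aluminium = ln(0.158/0.140)/(2πk) = 0.1210/(2π·212) = 9.080×10^-5 m·K/W
  R'_mineral wool = ln(0.270/0.158)/(2πk) = 0.5358/(2π·0.0398) = 2.143 m·K/W
  R'_calcium silicate = ln(0.453/0.270)/(2πk) = 0.5175/(2π·0.0516) = 1.596 m·K/W
  R'_conv,out = 1/(2πr h) = 1/(2π·0.453·21.4) = 0.01642 m·K/W
ΣR = 0.01183 + 9.080×10^-5 + 2.143 + 1.596 + 0.01642 = 3.767 m·K/W
Q' = ΔT/ΣR = (670 K − 306.2 K)/3.767 = 96.58 W/m
From the inner boundary to the mineral wool/calcium silicate interface, ΣR_partial = 2.155 m·K/W.
T_interface = T_in − Q'·ΣR_partial = 670 K − (96.58)(2.155) = 462 K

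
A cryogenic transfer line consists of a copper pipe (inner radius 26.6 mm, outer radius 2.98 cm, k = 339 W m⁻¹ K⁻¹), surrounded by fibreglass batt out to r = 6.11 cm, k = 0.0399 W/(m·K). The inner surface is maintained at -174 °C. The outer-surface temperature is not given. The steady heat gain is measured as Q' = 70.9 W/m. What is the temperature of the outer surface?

T_out = 29.1 °C

Series resistances:
  R'_copper = ln(0.0298/0.0266)/(2πk) = 0.1136/(2π·339) = 5.333×10^-5 m·K/W
  R'_fibreglass batt = ln(0.0611/0.0298)/(2πk) = 0.7180/(2π·0.0399) = 2.864 m·K/W
ΣR = 2.864 m·K/W
ΔT = Q'·ΣR = 70.9 × 2.864 = 203.1 K
Heat flows inward, so T_out = T_in + ΔT = -174 + 203.1 = 29.1 °C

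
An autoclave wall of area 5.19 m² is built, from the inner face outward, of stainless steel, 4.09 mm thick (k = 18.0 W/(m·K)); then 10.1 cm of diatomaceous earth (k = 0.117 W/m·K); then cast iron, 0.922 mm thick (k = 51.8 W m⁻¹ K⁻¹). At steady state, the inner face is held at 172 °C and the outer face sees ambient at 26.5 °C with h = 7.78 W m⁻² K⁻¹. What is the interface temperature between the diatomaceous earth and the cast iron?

T = 45.4 °C

Treat each layer as a resistance in series:
  R_stainless steel = L/(kA) = 0.00409/(18.0·5.19) = 4.378×10^-5 K/W
  R_diatomaceous earth = L/(kA) = 0.101/(0.117·5.19) = 0.1663 K/W
  R_cast iron = L/(kA) = 9.22×10^-4/(51.8·5.19) = 3.430×10^-6 K/W
  R_conv,out = 1/(hA) = 1/(7.78·5.19) = 0.02477 K/W
ΣR = 4.378×10^-5 + 0.1663 + 3.430×10^-6 + 0.02477 = 0.1911 K/W
Q = ΔT/ΣR = (172 °C − 26.5 °C)/0.1911 = 761.4 W
From the inner boundary to the diatomaceous earth/cast iron interface, ΣR_partial = 0.1663 K/W.
T_interface = T_in − Q·ΣR_partial = 172 °C − (761.4)(0.1663) = 45.4 °C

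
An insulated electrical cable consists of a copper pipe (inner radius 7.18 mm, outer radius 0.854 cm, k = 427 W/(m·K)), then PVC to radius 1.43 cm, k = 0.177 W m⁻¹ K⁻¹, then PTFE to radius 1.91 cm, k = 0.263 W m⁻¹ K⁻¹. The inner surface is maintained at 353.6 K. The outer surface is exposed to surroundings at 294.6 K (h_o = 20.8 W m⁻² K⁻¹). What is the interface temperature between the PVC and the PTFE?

Treat each layer as a resistance in series:
  R'_copper = ln(0.00854/0.00718)/(2πk) = 0.1735/(2π·427) = 6.465×10^-5 m·K/W
  R'_PVC = ln(0.0143/0.00854)/(2πk) = 0.5155/(2π·0.177) = 0.4635 m·K/W
  R'_PTFE = ln(0.0191/0.0143)/(2πk) = 0.2894/(2π·0.263) = 0.1751 m·K/W
  R'_conv,out = 1/(2πr h) = 1/(2π·0.0191·20.8) = 0.4006 m·K/W
ΣR = 6.465×10^-5 + 0.4635 + 0.1751 + 0.4006 = 1.039 m·K/W
Q' = ΔT/ΣR = (353.6 K − 294.6 K)/1.039 = 56.79 W/m
From the inner boundary to the PVC/PTFE interface, ΣR_partial = 0.4636 m·K/W.
T_interface = T_in − Q'·ΣR_partial = 353.6 K − (56.79)(0.4636) = 327.3 K

T = 327.3 K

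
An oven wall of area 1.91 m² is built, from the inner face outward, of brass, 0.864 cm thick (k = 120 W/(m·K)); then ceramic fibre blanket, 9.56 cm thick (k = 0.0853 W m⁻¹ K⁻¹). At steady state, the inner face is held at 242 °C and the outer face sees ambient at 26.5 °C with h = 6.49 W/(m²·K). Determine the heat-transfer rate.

Q = 323 W

Series thermal resistances, inner to outer:
  R_brass = L/(kA) = 0.00864/(120·1.91) = 3.770×10^-5 K/W
  R_ceramic fibre blanket = L/(kA) = 0.0956/(0.0853·1.91) = 0.5868 K/W
  R_conv,out = 1/(hA) = 1/(6.49·1.91) = 0.08067 K/W
ΣR = 3.770×10^-5 + 0.5868 + 0.08067 = 0.6675 K/W
Q = ΔT/ΣR = (242 °C − 26.5 °C)/0.6675 = 323 W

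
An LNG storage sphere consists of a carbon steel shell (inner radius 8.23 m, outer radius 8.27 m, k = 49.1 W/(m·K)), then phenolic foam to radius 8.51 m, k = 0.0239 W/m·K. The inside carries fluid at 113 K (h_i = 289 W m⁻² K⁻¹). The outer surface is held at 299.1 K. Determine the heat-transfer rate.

Q = 16400 W

Treat each layer as a resistance in series:
  R_conv,in = 1/(4πr²h) = 1/(4π·8.23²·289) = 4.065×10^-6 K/W
  R_carbon steel = (1/8.23 − 1/8.27)/(4πk) = 5.877×10^-4/(4π·49.1) = 9.525×10^-7 K/W
  R_phenolic foam = (1/8.27 − 1/8.51)/(4πk) = 0.003410/(4π·0.0239) = 0.01135 K/W
ΣR = 4.065×10^-6 + 9.525×10^-7 + 0.01135 = 0.01136 K/W
Q = ΔT/ΣR = (113 K − 299.1 K)/0.01136 = -16400 W
(Negative Q ⇒ heat flows inward; heat gain = 16400 W.)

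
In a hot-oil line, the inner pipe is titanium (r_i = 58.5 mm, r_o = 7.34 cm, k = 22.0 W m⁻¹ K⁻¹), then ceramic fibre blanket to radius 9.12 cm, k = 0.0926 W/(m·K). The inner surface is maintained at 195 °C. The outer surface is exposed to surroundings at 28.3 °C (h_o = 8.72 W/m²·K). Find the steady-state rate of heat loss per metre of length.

Q' = 290 W/m

Treat each layer as a resistance in series:
  R'_titanium = ln(0.0734/0.0585)/(2πk) = 0.2269/(2π·22.0) = 0.001641 m·K/W
  R'_ceramic fibre blanket = ln(0.0912/0.0734)/(2πk) = 0.2171/(2π·0.0926) = 0.3732 m·K/W
  R'_conv,out = 1/(2πr h) = 1/(2π·0.0912·8.72) = 0.2001 m·K/W
ΣR = 0.001641 + 0.3732 + 0.2001 = 0.5749 m·K/W
Q' = ΔT/ΣR = (195 °C − 28.3 °C)/0.5749 = 290 W/m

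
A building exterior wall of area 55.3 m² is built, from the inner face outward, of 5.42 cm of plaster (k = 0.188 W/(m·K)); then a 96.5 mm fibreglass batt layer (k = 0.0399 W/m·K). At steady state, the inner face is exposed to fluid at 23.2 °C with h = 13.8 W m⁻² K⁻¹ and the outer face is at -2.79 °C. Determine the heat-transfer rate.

Treat each layer as a resistance in series:
  R_conv,in = 1/(hA) = 1/(13.8·55.3) = 0.001310 K/W
  R_plaster = L/(kA) = 0.0542/(0.188·55.3) = 0.005213 K/W
  R_fibreglass batt = L/(kA) = 0.0965/(0.0399·55.3) = 0.04374 K/W
ΣR = 0.001310 + 0.005213 + 0.04374 = 0.05026 K/W
Q = ΔT/ΣR = (23.2 °C − -2.79 °C)/0.05026 = 517 W

Q = 517 W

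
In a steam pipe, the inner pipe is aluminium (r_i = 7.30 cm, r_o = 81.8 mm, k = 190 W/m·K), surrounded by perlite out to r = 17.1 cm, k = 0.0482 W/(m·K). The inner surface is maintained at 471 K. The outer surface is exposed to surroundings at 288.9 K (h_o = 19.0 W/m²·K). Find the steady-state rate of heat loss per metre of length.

Resistance network (inner→outer):
  R'_aluminium = ln(0.0818/0.0730)/(2πk) = 0.1138/(2π·190) = 9.534×10^-5 m·K/W
  R'_perlite = ln(0.171/0.0818)/(2πk) = 0.7374/(2π·0.0482) = 2.435 m·K/W
  R'_conv,out = 1/(2πr h) = 1/(2π·0.171·19.0) = 0.04899 m·K/W
ΣR = 9.534×10^-5 + 2.435 + 0.04899 = 2.484 m·K/W
Q' = ΔT/ΣR = (471 K − 288.9 K)/2.484 = 73.3 W/m

Q' = 73.3 W/m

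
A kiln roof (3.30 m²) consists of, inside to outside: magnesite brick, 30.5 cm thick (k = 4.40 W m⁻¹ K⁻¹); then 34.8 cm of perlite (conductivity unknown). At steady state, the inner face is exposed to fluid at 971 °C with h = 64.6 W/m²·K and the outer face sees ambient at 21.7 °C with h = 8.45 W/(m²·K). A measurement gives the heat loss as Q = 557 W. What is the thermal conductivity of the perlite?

ΣR = ΔT/Q = |971 − 21.7|/557 = 1.704 K/W
Known resistances:
  R_conv,in = 1/(hA) = 1/(64.6·3.30) = 0.004691 K/W
  R_magnesite brick = L/(kA) = 0.305/(4.40·3.30) = 0.02101 K/W
  R_conv,out = 1/(hA) = 1/(8.45·3.30) = 0.03586 K/W
R_perlite = ΣR − ΣR_known = 1.704 − 0.06156 = 1.642 K/W
L/(kA) = 1.642 ⇒ k = 0.348/(1.642·3.30) = 0.0642 W/m·K

k = 0.0642 W/m·K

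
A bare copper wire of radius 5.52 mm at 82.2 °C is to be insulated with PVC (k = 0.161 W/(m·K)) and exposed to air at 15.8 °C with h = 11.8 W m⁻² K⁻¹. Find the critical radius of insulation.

r_cr = 1.36 cm

For a cylinder, r_cr = k_ins/h = 0.161/11.8 = 0.0136 m = 1.36 cm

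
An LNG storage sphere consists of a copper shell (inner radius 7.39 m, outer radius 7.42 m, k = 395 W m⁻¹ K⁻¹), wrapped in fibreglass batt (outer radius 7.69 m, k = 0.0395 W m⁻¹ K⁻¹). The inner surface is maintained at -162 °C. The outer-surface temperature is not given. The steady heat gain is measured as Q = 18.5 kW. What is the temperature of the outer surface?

Sum the resistances:
  R_copper = (1/7.39 − 1/7.42)/(4πk) = 5.471×10^-4/(4π·395) = 1.102×10^-7 K/W
  R_fibreglass batt = (1/7.42 − 1/7.69)/(4πk) = 0.004732/(4π·0.0395) = 0.009533 K/W
ΣR = 0.009533 K/W
ΔT = Q·ΣR = 18500 × 0.009533 = 176.4 K
Heat flows inward, so T_out = T_in + ΔT = -162 + 176.4 = 14.4 °C

T_out = 14.4 °C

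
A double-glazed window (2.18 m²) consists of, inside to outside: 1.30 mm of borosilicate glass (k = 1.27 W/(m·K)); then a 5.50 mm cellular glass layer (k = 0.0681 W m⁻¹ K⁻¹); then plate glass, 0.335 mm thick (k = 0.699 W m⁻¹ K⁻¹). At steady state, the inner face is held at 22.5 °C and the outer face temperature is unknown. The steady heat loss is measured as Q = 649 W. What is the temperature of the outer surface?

T_out = -1.99 °C

Sum the resistances:
  R_borosilicate glass = L/(kA) = 0.00130/(1.27·2.18) = 4.696×10^-4 K/W
  R_cellular glass = L/(kA) = 0.00550/(0.0681·2.18) = 0.03705 K/W
  R_plate glass = L/(kA) = 3.35×10^-4/(0.699·2.18) = 2.198×10^-4 K/W
ΣR = 0.03774 K/W
ΔT = Q·ΣR = 649 × 0.03774 = 24.49 K
Heat flows outward, so T_out = T_in − ΔT = 22.5 − 24.49 = -1.99 °C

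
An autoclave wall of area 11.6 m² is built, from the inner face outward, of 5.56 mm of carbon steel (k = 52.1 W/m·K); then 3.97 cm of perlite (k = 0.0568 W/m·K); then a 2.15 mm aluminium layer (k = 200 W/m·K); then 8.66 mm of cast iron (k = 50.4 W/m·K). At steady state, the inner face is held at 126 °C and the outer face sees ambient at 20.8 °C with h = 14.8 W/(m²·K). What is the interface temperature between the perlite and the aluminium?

Resistance network (inner→outer):
  R_carbon steel = L/(kA) = 0.00556/(52.1·11.6) = 9.200×10^-6 K/W
  R_perlite = L/(kA) = 0.0397/(0.0568·11.6) = 0.06025 K/W
  R_aluminium = L/(kA) = 0.00215/(200·11.6) = 9.267×10^-7 K/W
  R_cast iron = L/(kA) = 0.00866/(50.4·11.6) = 1.481×10^-5 K/W
  R_conv,out = 1/(hA) = 1/(14.8·11.6) = 0.005825 K/W
ΣR = 9.200×10^-6 + 0.06025 + 9.267×10^-7 + 1.481×10^-5 + 0.005825 = 0.06610 K/W
Q = ΔT/ΣR = (126 °C − 20.8 °C)/0.06610 = 1592 W
From the inner boundary to the perlite/aluminium interface, ΣR_partial = 0.06026 K/W.
T_interface = T_in − Q·ΣR_partial = 126 °C − (1592)(0.06026) = 30.1 °C

T = 30.1 °C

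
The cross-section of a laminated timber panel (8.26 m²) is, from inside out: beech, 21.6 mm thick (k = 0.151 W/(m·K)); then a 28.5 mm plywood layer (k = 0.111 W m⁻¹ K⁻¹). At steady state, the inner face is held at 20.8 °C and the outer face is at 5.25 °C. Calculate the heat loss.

Q = 321 W

Resistance network (inner→outer):
  R_beech = L/(kA) = 0.0216/(0.151·8.26) = 0.01732 K/W
  R_plywood = L/(kA) = 0.0285/(0.111·8.26) = 0.03108 K/W
ΣR = 0.01732 + 0.03108 = 0.04840 K/W
Q = ΔT/ΣR = (20.8 °C − 5.25 °C)/0.04840 = 321 W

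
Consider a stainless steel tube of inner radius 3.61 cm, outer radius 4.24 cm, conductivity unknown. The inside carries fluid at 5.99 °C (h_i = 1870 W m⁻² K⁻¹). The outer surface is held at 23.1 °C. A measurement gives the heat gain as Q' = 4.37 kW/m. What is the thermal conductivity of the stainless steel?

ΣR = ΔT/Q' = |5.99 − 23.1|/4370 = 0.003915 m·K/W
Known resistances:
  R'_conv,in = 1/(2πr h) = 1/(2π·0.0361·1870) = 0.002358 m·K/W
R_stainless steel = ΣR − ΣR_known = 0.003915 − 0.002358 = 0.001557 m·K/W
ln(r₂/r₁)/(2πk) = 0.001557 ⇒ k = 0.1609/(2π·0.001557) = 16.4 W/m·K

k = 16.4 W/m·K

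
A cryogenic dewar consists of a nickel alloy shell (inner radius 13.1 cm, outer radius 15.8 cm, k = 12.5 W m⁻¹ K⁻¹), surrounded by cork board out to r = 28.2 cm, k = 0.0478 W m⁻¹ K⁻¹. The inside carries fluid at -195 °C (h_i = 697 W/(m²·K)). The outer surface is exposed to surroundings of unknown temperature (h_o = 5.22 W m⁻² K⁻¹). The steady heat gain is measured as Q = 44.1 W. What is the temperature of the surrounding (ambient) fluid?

Series resistances:
  R_conv,in = 1/(4πr²h) = 1/(4π·0.131²·697) = 0.006653 K/W
  R_nickel alloy = (1/0.131 − 1/0.158)/(4πk) = 1.304/(4π·12.5) = 0.008305 K/W
  R_cork board = (1/0.158 − 1/0.282)/(4πk) = 2.783/(4π·0.0478) = 4.633 K/W
  R_conv,out = 1/(4πr²h) = 1/(4π·0.282²·5.22) = 0.1917 K/W
ΣR = 4.840 K/W
ΔT = Q·ΣR = 44.1 × 4.840 = 213.4 K
Heat flows inward, so T_out = T_in + ΔT = -195 + 213.4 = 18.4 °C

T_out = 18.4 °C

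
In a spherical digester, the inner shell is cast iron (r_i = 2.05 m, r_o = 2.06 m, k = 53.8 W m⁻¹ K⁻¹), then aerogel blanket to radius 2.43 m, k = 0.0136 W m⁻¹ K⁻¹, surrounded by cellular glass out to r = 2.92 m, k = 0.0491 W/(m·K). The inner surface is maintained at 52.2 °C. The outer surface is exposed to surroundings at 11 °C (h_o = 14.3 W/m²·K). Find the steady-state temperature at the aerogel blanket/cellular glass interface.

T = 19.5 °C

Treat each layer as a resistance in series:
  R_cast iron = (1/2.05 − 1/2.06)/(4πk) = 0.002368/(4π·53.8) = 3.503×10^-6 K/W
  R_aerogel blanket = (1/2.06 − 1/2.43)/(4πk) = 0.07391/(4π·0.0136) = 0.4325 K/W
  R_cellular glass = (1/2.43 − 1/2.92)/(4πk) = 0.06906/(4π·0.0491) = 0.1119 K/W
  R_conv,out = 1/(4πr²h) = 1/(4π·2.92²·14.3) = 6.527×10^-4 K/W
ΣR = 3.503×10^-6 + 0.4325 + 0.1119 + 6.527×10^-4 = 0.5451 K/W
Q = ΔT/ΣR = (52.2 °C − 11 °C)/0.5451 = 75.58 W
From the inner boundary to the aerogel blanket/cellular glass interface, ΣR_partial = 0.4325 K/W.
T_interface = T_in − Q·ΣR_partial = 52.2 °C − (75.58)(0.4325) = 19.5 °C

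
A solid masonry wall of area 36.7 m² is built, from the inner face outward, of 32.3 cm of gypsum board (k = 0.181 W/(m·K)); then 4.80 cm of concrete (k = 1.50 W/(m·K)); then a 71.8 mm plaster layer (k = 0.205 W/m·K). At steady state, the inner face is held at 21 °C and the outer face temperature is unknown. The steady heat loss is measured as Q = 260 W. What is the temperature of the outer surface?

Sum the resistances:
  R_gypsum board = L/(kA) = 0.323/(0.181·36.7) = 0.04862 K/W
  R_concrete = L/(kA) = 0.0480/(1.50·36.7) = 8.719×10^-4 K/W
  R_plaster = L/(kA) = 0.0718/(0.205·36.7) = 0.009543 K/W
ΣR = 0.05904 K/W
ΔT = Q·ΣR = 260 × 0.05904 = 15.35 K
Heat flows outward, so T_out = T_in − ΔT = 21 − 15.35 = 5.65 °C

T_out = 5.65 °C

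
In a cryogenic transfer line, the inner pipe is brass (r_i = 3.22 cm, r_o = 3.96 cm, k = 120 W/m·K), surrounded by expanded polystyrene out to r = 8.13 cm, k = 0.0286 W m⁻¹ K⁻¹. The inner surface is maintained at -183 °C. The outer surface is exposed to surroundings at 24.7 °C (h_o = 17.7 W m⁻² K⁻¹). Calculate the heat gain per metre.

Resistance network (inner→outer):
  R'_brass = ln(0.0396/0.0322)/(2πk) = 0.2069/(2π·120) = 2.744×10^-4 m·K/W
  R'_expanded polystyrene = ln(0.0813/0.0396)/(2πk) = 0.7193/(2π·0.0286) = 4.003 m·K/W
  R'_conv,out = 1/(2πr h) = 1/(2π·0.0813·17.7) = 0.1106 m·K/W
ΣR = 2.744×10^-4 + 4.003 + 0.1106 = 4.114 m·K/W
Q' = ΔT/ΣR = (-183 °C − 24.7 °C)/4.114 = -50.5 W/m
(Negative Q' ⇒ heat flows inward; heat gain = 50.5 W/m.)

Q' = 50.5 W/m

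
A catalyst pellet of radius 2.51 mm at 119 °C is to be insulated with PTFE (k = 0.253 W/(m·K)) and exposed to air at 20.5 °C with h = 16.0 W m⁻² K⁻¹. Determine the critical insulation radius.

For a sphere, r_cr = 2k_ins/h = 2·0.253/16.0 = 0.0316 m = 3.16 cm

r_cr = 3.16 cm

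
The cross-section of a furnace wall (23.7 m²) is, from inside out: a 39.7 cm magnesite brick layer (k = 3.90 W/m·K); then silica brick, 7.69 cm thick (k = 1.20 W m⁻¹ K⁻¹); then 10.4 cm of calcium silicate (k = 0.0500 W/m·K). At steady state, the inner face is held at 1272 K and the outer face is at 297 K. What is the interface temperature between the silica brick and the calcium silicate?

Resistance network (inner→outer):
  R_magnesite brick = L/(kA) = 0.397/(3.90·23.7) = 0.004295 K/W
  R_silica brick = L/(kA) = 0.0769/(1.20·23.7) = 0.002704 K/W
  R_calcium silicate = L/(kA) = 0.104/(0.0500·23.7) = 0.08776 K/W
ΣR = 0.004295 + 0.002704 + 0.08776 = 0.09476 K/W
Q = ΔT/ΣR = (1272 K − 297 K)/0.09476 = 10290 W
From the inner boundary to the silica brick/calcium silicate interface, ΣR_partial = 0.006999 K/W.
T_interface = T_in − Q·ΣR_partial = 1272 K − (10290)(0.006999) = 1200 K

T = 1200 K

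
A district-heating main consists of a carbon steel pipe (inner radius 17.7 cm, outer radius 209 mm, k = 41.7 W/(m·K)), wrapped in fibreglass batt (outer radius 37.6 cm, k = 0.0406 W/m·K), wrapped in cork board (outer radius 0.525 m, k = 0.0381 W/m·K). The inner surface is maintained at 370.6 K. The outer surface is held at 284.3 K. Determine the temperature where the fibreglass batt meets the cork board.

T = 316.8 K

Series thermal resistances, inner to outer:
  R'_carbon steel = ln(0.209/0.177)/(2πk) = 0.1662/(2π·41.7) = 6.343×10^-4 m·K/W
  R'_fibreglass batt = ln(0.376/0.209)/(2πk) = 0.5873/(2π·0.0406) = 2.302 m·K/W
  R'_cork board = ln(0.525/0.376)/(2πk) = 0.3338/(2π·0.0381) = 1.394 m·K/W
ΣR = 6.343×10^-4 + 2.302 + 1.394 = 3.697 m·K/W
Q' = ΔT/ΣR = (370.6 K − 284.3 K)/3.697 = 23.34 W/m
From the inner boundary to the fibreglass batt/cork board interface, ΣR_partial = 2.303 m·K/W.
T_interface = T_in − Q'·ΣR_partial = 370.6 K − (23.34)(2.303) = 316.8 K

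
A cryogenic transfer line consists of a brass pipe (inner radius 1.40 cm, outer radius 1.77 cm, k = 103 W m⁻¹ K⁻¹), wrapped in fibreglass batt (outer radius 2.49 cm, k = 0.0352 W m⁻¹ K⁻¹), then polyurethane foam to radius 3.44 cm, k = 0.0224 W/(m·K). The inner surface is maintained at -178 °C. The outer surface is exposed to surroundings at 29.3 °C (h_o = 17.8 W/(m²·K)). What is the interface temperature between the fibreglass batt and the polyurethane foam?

T = -100.0 °C

Treat each layer as a resistance in series:
  R'_brass = ln(0.0177/0.0140)/(2πk) = 0.2345/(2π·103) = 3.624×10^-4 m·K/W
  R'_fibreglass batt = ln(0.0249/0.0177)/(2πk) = 0.3413/(2π·0.0352) = 1.543 m·K/W
  R'_polyurethane foam = ln(0.0344/0.0249)/(2πk) = 0.3232/(2π·0.0224) = 2.296 m·K/W
  R'_conv,out = 1/(2πr h) = 1/(2π·0.0344·17.8) = 0.2599 m·K/W
ΣR = 3.624×10^-4 + 1.543 + 2.296 + 0.2599 = 4.099 m·K/W
Q' = ΔT/ΣR = (-178 °C − 29.3 °C)/4.099 = -50.57 W/m
From the inner boundary to the fibreglass batt/polyurethane foam interface, ΣR_partial = 1.543 m·K/W.
T_interface = T_in − Q'·ΣR_partial = -178 °C − (-50.57)(1.543) = -100.0 °C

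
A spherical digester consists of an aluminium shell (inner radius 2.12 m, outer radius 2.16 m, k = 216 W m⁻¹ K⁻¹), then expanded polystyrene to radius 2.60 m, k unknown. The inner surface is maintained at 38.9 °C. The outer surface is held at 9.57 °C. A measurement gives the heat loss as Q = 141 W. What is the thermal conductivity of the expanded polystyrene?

k = 0.0300 W/m·K

ΣR = ΔT/Q = |38.9 − 9.57|/141 = 0.2080 K/W
Known resistances:
  R_aluminium = (1/2.12 − 1/2.16)/(4πk) = 0.008735/(4π·216) = 3.218×10^-6 K/W
R_expanded polystyrene = ΣR − ΣR_known = 0.2080 − 3.218×10^-6 = 0.2080 K/W
(1/r₁−1/r₂)/(4πk) = 0.2080 ⇒ k = 0.07835/(4π·0.2080) = 0.0300 W/m·K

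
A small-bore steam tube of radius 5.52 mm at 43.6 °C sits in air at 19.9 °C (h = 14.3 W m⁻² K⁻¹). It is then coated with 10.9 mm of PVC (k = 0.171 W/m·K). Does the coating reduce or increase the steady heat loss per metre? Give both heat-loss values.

Critical radius for a cylinder: r_cr = k/h = 0.0120 m = 1.20 cm.
Outer radius after coating: r₂ = 0.00552 + 0.0109 = 0.01642 m.
r₁ < r_cr < r₂: heat loss rises to a maximum at r_cr then falls. Whether the coating helps depends on whether Q(r₂) has dropped back below Q(r₁).
Bare: R = 1/(2πr₁h) = 2.016 m·K/W; Q = 23.7/2.016 = 11.8 W/m.
Coated: R = R_cond + R_conv = 1.692 m·K/W; Q = 23.7/1.692 = 14.0 W/m.

increases: 11.8 → 14.0 W/m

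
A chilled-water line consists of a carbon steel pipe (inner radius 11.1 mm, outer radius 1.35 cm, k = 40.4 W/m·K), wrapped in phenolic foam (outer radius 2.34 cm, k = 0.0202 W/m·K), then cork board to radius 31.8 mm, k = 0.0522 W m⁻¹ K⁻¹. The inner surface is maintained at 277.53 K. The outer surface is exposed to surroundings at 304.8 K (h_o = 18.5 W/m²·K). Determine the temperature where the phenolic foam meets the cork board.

T = 298.9 K

Series thermal resistances, inner to outer:
  R'_carbon steel = ln(0.0135/0.0111)/(2πk) = 0.1957/(2π·40.4) = 7.711×10^-4 m·K/W
  R'_phenolic foam = ln(0.0234/0.0135)/(2πk) = 0.5500/(2π·0.0202) = 4.334 m·K/W
  R'_cork board = ln(0.0318/0.0234)/(2πk) = 0.3067/(2π·0.0522) = 0.9352 m·K/W
  R'_conv,out = 1/(2πr h) = 1/(2π·0.0318·18.5) = 0.2705 m·K/W
ΣR = 7.711×10^-4 + 4.334 + 0.9352 + 0.2705 = 5.540 m·K/W
Q' = ΔT/ΣR = (277.53 K − 304.8 K)/5.540 = -4.922 W/m
From the inner boundary to the phenolic foam/cork board interface, ΣR_partial = 4.335 m·K/W.
T_interface = T_in − Q'·ΣR_partial = 277.53 K − (-4.922)(4.335) = 298.9 K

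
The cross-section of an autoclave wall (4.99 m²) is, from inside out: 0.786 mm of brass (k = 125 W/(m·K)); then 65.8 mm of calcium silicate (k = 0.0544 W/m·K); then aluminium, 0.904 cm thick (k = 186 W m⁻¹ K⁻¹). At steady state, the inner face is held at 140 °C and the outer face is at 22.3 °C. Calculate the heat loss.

Q = 486 W

Treat each layer as a resistance in series:
  R_brass = L/(kA) = 7.86×10^-4/(125·4.99) = 1.260×10^-6 K/W
  R_calcium silicate = L/(kA) = 0.0658/(0.0544·4.99) = 0.2424 K/W
  R_aluminium = L/(kA) = 0.00904/(186·4.99) = 9.740×10^-6 K/W
ΣR = 1.260×10^-6 + 0.2424 + 9.740×10^-6 = 0.2424 K/W
Q = ΔT/ΣR = (140 °C − 22.3 °C)/0.2424 = 486 W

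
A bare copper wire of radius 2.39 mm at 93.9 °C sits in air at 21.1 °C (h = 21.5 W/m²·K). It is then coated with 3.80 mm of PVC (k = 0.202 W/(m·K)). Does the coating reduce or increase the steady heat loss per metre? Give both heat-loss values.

increases: 23.5 → 37.4 W/m

Critical radius for a cylinder: r_cr = k/h = 0.00940 m = 0.940 cm.
Outer radius after coating: r₂ = 0.00239 + 0.00380 = 0.00619 m.
Since r₁ < r_cr and r₂ ≤ r_cr, the coating moves toward the maximum at r_cr — heat loss rises.
Bare: R = 1/(2πr₁h) = 3.097 m·K/W; Q = 72.8/3.097 = 23.5 W/m.
Coated: R = R_cond + R_conv = 1.946 m·K/W; Q = 72.8/1.946 = 37.4 W/m.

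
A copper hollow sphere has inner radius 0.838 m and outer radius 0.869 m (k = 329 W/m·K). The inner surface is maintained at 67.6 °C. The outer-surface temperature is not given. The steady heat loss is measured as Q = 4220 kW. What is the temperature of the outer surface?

T_out = 24.1 °C

Series resistances:
  R_copper = (1/0.838 − 1/0.869)/(4πk) = 0.04257/(4π·329) = 1.030×10^-5 K/W
ΣR = 1.030×10^-5 K/W
ΔT = Q·ΣR = 4.22×10^6 × 1.030×10^-5 = 43.47 K
Heat flows outward, so T_out = T_in − ΔT = 67.6 − 43.47 = 24.1 °C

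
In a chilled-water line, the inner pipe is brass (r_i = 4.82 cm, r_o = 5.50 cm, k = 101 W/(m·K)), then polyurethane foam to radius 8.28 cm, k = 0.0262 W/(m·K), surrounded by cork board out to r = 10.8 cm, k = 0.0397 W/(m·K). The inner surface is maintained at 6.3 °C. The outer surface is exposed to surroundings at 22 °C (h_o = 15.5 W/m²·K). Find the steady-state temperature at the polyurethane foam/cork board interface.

Resistance network (inner→outer):
  R'_brass = ln(0.0550/0.0482)/(2πk) = 0.1320/(2π·101) = 2.080×10^-4 m·K/W
  R'_polyurethane foam = ln(0.0828/0.0550)/(2πk) = 0.4091/(2π·0.0262) = 2.485 m·K/W
  R'_cork board = ln(0.108/0.0828)/(2πk) = 0.2657/(2π·0.0397) = 1.065 m·K/W
  R'_conv,out = 1/(2πr h) = 1/(2π·0.108·15.5) = 0.09507 m·K/W
ΣR = 2.080×10^-4 + 2.485 + 1.065 + 0.09507 = 3.645 m·K/W
Q' = ΔT/ΣR = (6.3 °C − 22 °C)/3.645 = -4.307 W/m
From the inner boundary to the polyurethane foam/cork board interface, ΣR_partial = 2.485 m·K/W.
T_interface = T_in − Q'·ΣR_partial = 6.3 °C − (-4.307)(2.485) = 17.0 °C

T = 17.0 °C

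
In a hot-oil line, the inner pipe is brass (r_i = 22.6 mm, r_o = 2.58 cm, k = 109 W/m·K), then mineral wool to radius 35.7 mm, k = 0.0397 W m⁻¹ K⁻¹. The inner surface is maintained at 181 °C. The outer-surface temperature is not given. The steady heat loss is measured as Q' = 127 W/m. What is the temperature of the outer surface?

T_out = 15.6 °C

Sum the resistances:
  R'_brass = ln(0.0258/0.0226)/(2πk) = 0.1324/(2π·109) = 1.934×10^-4 m·K/W
  R'_mineral wool = ln(0.0357/0.0258)/(2πk) = 0.3248/(2π·0.0397) = 1.302 m·K/W
ΣR = 1.302 m·K/W
ΔT = Q'·ΣR = 127 × 1.302 = 165.4 K
Heat flows outward, so T_out = T_in − ΔT = 181 − 165.4 = 15.6 °C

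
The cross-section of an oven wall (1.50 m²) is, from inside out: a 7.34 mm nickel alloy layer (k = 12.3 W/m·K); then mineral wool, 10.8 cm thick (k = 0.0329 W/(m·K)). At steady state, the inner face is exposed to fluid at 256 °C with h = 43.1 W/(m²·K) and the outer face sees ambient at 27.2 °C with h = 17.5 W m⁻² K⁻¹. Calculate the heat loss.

Treat each layer as a resistance in series:
  R_conv,in = 1/(hA) = 1/(43.1·1.50) = 0.01547 K/W
  R_nickel alloy = L/(kA) = 0.00734/(12.3·1.50) = 3.978×10^-4 K/W
  R_mineral wool = L/(kA) = 0.108/(0.0329·1.50) = 2.188 K/W
  R_conv,out = 1/(hA) = 1/(17.5·1.50) = 0.03810 K/W
ΣR = 0.01547 + 3.978×10^-4 + 2.188 + 0.03810 = 2.242 K/W
Q = ΔT/ΣR = (256 °C − 27.2 °C)/2.242 = 102 W

Q = 102 W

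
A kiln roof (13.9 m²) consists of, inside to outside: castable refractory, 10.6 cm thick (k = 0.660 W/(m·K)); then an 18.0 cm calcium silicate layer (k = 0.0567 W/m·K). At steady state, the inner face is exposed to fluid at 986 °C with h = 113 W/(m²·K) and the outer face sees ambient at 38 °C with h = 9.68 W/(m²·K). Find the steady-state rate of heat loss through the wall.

Q = 3820 W

Resistance network (inner→outer):
  R_conv,in = 1/(hA) = 1/(113·13.9) = 6.367×10^-4 K/W
  R_castable refractory = L/(kA) = 0.106/(0.660·13.9) = 0.01155 K/W
  R_calcium silicate = L/(kA) = 0.180/(0.0567·13.9) = 0.2284 K/W
  R_conv,out = 1/(hA) = 1/(9.68·13.9) = 0.007432 K/W
ΣR = 6.367×10^-4 + 0.01155 + 0.2284 + 0.007432 = 0.2480 K/W
Q = ΔT/ΣR = (986 °C − 38 °C)/0.2480 = 3820 W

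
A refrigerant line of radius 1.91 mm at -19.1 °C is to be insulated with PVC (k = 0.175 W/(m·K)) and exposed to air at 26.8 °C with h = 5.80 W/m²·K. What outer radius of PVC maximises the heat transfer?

For a cylinder, r_cr = k_ins/h = 0.175/5.80 = 0.0302 m = 3.02 cm

r_cr = 3.02 cm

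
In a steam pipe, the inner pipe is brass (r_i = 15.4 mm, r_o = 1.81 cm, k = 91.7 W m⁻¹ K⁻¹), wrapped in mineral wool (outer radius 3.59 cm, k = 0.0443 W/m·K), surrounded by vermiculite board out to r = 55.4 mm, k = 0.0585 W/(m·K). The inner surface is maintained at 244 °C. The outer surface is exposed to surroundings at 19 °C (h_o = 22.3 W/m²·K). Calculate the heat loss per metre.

Q' = 59.7 W/m

Resistance network (inner→outer):
  R'_brass = ln(0.0181/0.0154)/(2πk) = 0.1615/(2π·91.7) = 2.804×10^-4 m·K/W
  R'_mineral wool = ln(0.0359/0.0181)/(2πk) = 0.6848/(2π·0.0443) = 2.460 m·K/W
  R'_vermiculite board = ln(0.0554/0.0359)/(2πk) = 0.4338/(2π·0.0585) = 1.180 m·K/W
  R'_conv,out = 1/(2πr h) = 1/(2π·0.0554·22.3) = 0.1288 m·K/W
ΣR = 2.804×10^-4 + 2.460 + 1.180 + 0.1288 = 3.769 m·K/W
Q' = ΔT/ΣR = (244 °C − 19 °C)/3.769 = 59.7 W/m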